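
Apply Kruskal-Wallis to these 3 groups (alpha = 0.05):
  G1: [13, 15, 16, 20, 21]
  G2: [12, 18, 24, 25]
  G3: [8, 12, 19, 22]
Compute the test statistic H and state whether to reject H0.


Step 1: Combine all N = 13 observations and assign midranks.
sorted (value, group, rank): (8,G3,1), (12,G2,2.5), (12,G3,2.5), (13,G1,4), (15,G1,5), (16,G1,6), (18,G2,7), (19,G3,8), (20,G1,9), (21,G1,10), (22,G3,11), (24,G2,12), (25,G2,13)
Step 2: Sum ranks within each group.
R_1 = 34 (n_1 = 5)
R_2 = 34.5 (n_2 = 4)
R_3 = 22.5 (n_3 = 4)
Step 3: H = 12/(N(N+1)) * sum(R_i^2/n_i) - 3(N+1)
     = 12/(13*14) * (34^2/5 + 34.5^2/4 + 22.5^2/4) - 3*14
     = 0.065934 * 655.325 - 42
     = 1.208242.
Step 4: Ties present; correction factor C = 1 - 6/(13^3 - 13) = 0.997253. Corrected H = 1.208242 / 0.997253 = 1.211570.
Step 5: Under H0, H ~ chi^2(2); p-value = 0.545646.
Step 6: alpha = 0.05. fail to reject H0.

H = 1.2116, df = 2, p = 0.545646, fail to reject H0.


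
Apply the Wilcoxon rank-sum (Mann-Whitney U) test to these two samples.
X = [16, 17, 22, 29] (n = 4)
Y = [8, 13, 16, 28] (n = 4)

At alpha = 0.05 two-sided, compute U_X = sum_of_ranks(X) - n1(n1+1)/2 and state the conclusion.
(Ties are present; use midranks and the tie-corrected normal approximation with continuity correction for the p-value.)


Step 1: Combine and sort all 8 observations; assign midranks.
sorted (value, group): (8,Y), (13,Y), (16,X), (16,Y), (17,X), (22,X), (28,Y), (29,X)
ranks: 8->1, 13->2, 16->3.5, 16->3.5, 17->5, 22->6, 28->7, 29->8
Step 2: Rank sum for X: R1 = 3.5 + 5 + 6 + 8 = 22.5.
Step 3: U_X = R1 - n1(n1+1)/2 = 22.5 - 4*5/2 = 22.5 - 10 = 12.5.
       U_Y = n1*n2 - U_X = 16 - 12.5 = 3.5.
Step 4: Ties are present, so use the tie-corrected normal approximation (with continuity correction) for the p-value.
Step 5: p-value = 0.245383; compare to alpha = 0.05. fail to reject H0.

U_X = 12.5, p = 0.245383, fail to reject H0 at alpha = 0.05.


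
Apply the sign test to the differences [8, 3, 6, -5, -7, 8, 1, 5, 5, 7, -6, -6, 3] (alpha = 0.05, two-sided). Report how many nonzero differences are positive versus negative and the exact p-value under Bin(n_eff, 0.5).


Step 1: Discard zero differences. Original n = 13; n_eff = number of nonzero differences = 13.
Nonzero differences (with sign): +8, +3, +6, -5, -7, +8, +1, +5, +5, +7, -6, -6, +3
Step 2: Count signs: positive = 9, negative = 4.
Step 3: Under H0: P(positive) = 0.5, so the number of positives S ~ Bin(13, 0.5).
Step 4: Two-sided exact p-value = sum of Bin(13,0.5) probabilities at or below the observed probability = 0.266846.
Step 5: alpha = 0.05. fail to reject H0.

n_eff = 13, pos = 9, neg = 4, p = 0.266846, fail to reject H0.


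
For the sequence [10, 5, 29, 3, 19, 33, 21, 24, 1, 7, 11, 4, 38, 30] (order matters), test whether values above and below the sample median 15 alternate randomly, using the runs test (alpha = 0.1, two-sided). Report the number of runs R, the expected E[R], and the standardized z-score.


Step 1: Compute median = 15; label A = above, B = below.
Labels in order: BBABAAAABBBBAA  (n_A = 7, n_B = 7)
Step 2: Count runs R = 6.
Step 3: Under H0 (random ordering), E[R] = 2*n_A*n_B/(n_A+n_B) + 1 = 2*7*7/14 + 1 = 8.0000.
        Var[R] = 2*n_A*n_B*(2*n_A*n_B - n_A - n_B) / ((n_A+n_B)^2 * (n_A+n_B-1)) = 8232/2548 = 3.2308.
        SD[R] = 1.7974.
Step 4: Continuity-corrected z = (R + 0.5 - E[R]) / SD[R] = (6 + 0.5 - 8.0000) / 1.7974 = -0.8345.
Step 5: Two-sided p-value via normal approximation = 2*(1 - Phi(|z|)) = 0.403986.
Step 6: alpha = 0.1. fail to reject H0.

R = 6, z = -0.8345, p = 0.403986, fail to reject H0.


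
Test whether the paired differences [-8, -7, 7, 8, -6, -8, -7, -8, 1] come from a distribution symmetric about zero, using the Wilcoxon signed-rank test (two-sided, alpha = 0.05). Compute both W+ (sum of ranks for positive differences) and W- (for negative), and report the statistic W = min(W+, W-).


Step 1: Drop any zero differences (none here) and take |d_i|.
|d| = [8, 7, 7, 8, 6, 8, 7, 8, 1]
Step 2: Midrank |d_i| (ties get averaged ranks).
ranks: |8|->7.5, |7|->4, |7|->4, |8|->7.5, |6|->2, |8|->7.5, |7|->4, |8|->7.5, |1|->1
Step 3: Attach original signs; sum ranks with positive sign and with negative sign.
W+ = 4 + 7.5 + 1 = 12.5
W- = 7.5 + 4 + 2 + 7.5 + 4 + 7.5 = 32.5
(Check: W+ + W- = 45 should equal n(n+1)/2 = 45.)
Step 4: Test statistic W = min(W+, W-) = 12.5.
Step 5: Ties in |d|, so use the tie-corrected normal approximation.
        E[W] = n(n+1)/4 = 9*10/4 = 22.5.
        Tie groups: |d|=7 (t=3), |d|=8 (t=4); sum(t^3 - t) = 84.
        Var[W] = n(n+1)(2n+1)/24 - sum(t^3-t)/48 = 1710/24 - 84/48 = 69.5.
        z = (W - E[W]) / sqrt(Var[W]) = (12.5 - 22.5) / 8.3367 = -1.1995.
        Two-sided p = 2*Phi(z) = 0.230326.
Step 6: alpha = 0.05. fail to reject H0.

W+ = 12.5, W- = 32.5, W = min = 12.5, p = 0.230326, fail to reject H0.


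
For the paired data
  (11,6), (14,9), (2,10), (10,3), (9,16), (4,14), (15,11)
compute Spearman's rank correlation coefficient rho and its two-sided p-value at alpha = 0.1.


Step 1: Rank x and y separately (midranks; no ties here).
rank(x): 11->5, 14->6, 2->1, 10->4, 9->3, 4->2, 15->7
rank(y): 6->2, 9->3, 10->4, 3->1, 16->7, 14->6, 11->5
Step 2: d_i = R_x(i) - R_y(i); compute d_i^2.
  (5-2)^2=9, (6-3)^2=9, (1-4)^2=9, (4-1)^2=9, (3-7)^2=16, (2-6)^2=16, (7-5)^2=4
sum(d^2) = 72.
Step 3: rho = 1 - 6*72 / (7*(7^2 - 1)) = 1 - 432/336 = -0.285714.
Step 4: Under H0, t = rho * sqrt((n-2)/(1-rho^2)) = -0.6667 ~ t(5).
Step 5: Two-sided p-value from the t-distribution with 5 df = 0.534509.
Step 6: alpha = 0.1. fail to reject H0.

rho = -0.2857, p = 0.534509, fail to reject H0 at alpha = 0.1.


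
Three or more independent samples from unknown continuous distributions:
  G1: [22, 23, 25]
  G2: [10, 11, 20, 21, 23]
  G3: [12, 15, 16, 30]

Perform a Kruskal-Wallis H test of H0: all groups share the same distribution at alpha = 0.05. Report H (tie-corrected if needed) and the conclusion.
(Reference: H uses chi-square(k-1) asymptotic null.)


Step 1: Combine all N = 12 observations and assign midranks.
sorted (value, group, rank): (10,G2,1), (11,G2,2), (12,G3,3), (15,G3,4), (16,G3,5), (20,G2,6), (21,G2,7), (22,G1,8), (23,G1,9.5), (23,G2,9.5), (25,G1,11), (30,G3,12)
Step 2: Sum ranks within each group.
R_1 = 28.5 (n_1 = 3)
R_2 = 25.5 (n_2 = 5)
R_3 = 24 (n_3 = 4)
Step 3: H = 12/(N(N+1)) * sum(R_i^2/n_i) - 3(N+1)
     = 12/(12*13) * (28.5^2/3 + 25.5^2/5 + 24^2/4) - 3*13
     = 0.076923 * 544.8 - 39
     = 2.907692.
Step 4: Ties present; correction factor C = 1 - 6/(12^3 - 12) = 0.996503. Corrected H = 2.907692 / 0.996503 = 2.917895.
Step 5: Under H0, H ~ chi^2(2); p-value = 0.232481.
Step 6: alpha = 0.05. fail to reject H0.

H = 2.9179, df = 2, p = 0.232481, fail to reject H0.


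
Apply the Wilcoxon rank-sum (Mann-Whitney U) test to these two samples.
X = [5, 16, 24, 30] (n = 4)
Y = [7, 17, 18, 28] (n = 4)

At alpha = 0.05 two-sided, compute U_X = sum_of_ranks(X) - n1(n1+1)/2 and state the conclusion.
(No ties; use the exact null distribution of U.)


Step 1: Combine and sort all 8 observations; assign midranks.
sorted (value, group): (5,X), (7,Y), (16,X), (17,Y), (18,Y), (24,X), (28,Y), (30,X)
ranks: 5->1, 7->2, 16->3, 17->4, 18->5, 24->6, 28->7, 30->8
Step 2: Rank sum for X: R1 = 1 + 3 + 6 + 8 = 18.
Step 3: U_X = R1 - n1(n1+1)/2 = 18 - 4*5/2 = 18 - 10 = 8.
       U_Y = n1*n2 - U_X = 16 - 8 = 8.
Step 4: No ties, so the exact null distribution of U (based on enumerating the C(8,4) = 70 equally likely rank assignments) gives the two-sided p-value.
Step 5: p-value = 1.000000; compare to alpha = 0.05. fail to reject H0.

U_X = 8, p = 1.000000, fail to reject H0 at alpha = 0.05.


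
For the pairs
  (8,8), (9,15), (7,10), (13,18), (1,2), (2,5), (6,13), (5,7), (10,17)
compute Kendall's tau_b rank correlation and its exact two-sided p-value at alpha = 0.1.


Step 1: Enumerate the 36 unordered pairs (i,j) with i<j and classify each by sign(x_j-x_i) * sign(y_j-y_i).
  (1,2):dx=+1,dy=+7->C; (1,3):dx=-1,dy=+2->D; (1,4):dx=+5,dy=+10->C; (1,5):dx=-7,dy=-6->C
  (1,6):dx=-6,dy=-3->C; (1,7):dx=-2,dy=+5->D; (1,8):dx=-3,dy=-1->C; (1,9):dx=+2,dy=+9->C
  (2,3):dx=-2,dy=-5->C; (2,4):dx=+4,dy=+3->C; (2,5):dx=-8,dy=-13->C; (2,6):dx=-7,dy=-10->C
  (2,7):dx=-3,dy=-2->C; (2,8):dx=-4,dy=-8->C; (2,9):dx=+1,dy=+2->C; (3,4):dx=+6,dy=+8->C
  (3,5):dx=-6,dy=-8->C; (3,6):dx=-5,dy=-5->C; (3,7):dx=-1,dy=+3->D; (3,8):dx=-2,dy=-3->C
  (3,9):dx=+3,dy=+7->C; (4,5):dx=-12,dy=-16->C; (4,6):dx=-11,dy=-13->C; (4,7):dx=-7,dy=-5->C
  (4,8):dx=-8,dy=-11->C; (4,9):dx=-3,dy=-1->C; (5,6):dx=+1,dy=+3->C; (5,7):dx=+5,dy=+11->C
  (5,8):dx=+4,dy=+5->C; (5,9):dx=+9,dy=+15->C; (6,7):dx=+4,dy=+8->C; (6,8):dx=+3,dy=+2->C
  (6,9):dx=+8,dy=+12->C; (7,8):dx=-1,dy=-6->C; (7,9):dx=+4,dy=+4->C; (8,9):dx=+5,dy=+10->C
Step 2: C = 33, D = 3, total pairs = 36.
Step 3: tau = (C - D)/(n(n-1)/2) = (33 - 3)/36 = 0.833333.
Step 4: Exact two-sided p-value (enumerate n! = 362880 permutations of y under H0): p = 0.000854.
Step 5: alpha = 0.1. reject H0.

tau_b = 0.8333 (C=33, D=3), p = 0.000854, reject H0.


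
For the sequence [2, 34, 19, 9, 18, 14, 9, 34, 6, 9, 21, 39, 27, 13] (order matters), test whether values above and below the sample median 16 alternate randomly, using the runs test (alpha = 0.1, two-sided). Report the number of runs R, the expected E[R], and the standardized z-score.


Step 1: Compute median = 16; label A = above, B = below.
Labels in order: BAABABBABBAAAB  (n_A = 7, n_B = 7)
Step 2: Count runs R = 9.
Step 3: Under H0 (random ordering), E[R] = 2*n_A*n_B/(n_A+n_B) + 1 = 2*7*7/14 + 1 = 8.0000.
        Var[R] = 2*n_A*n_B*(2*n_A*n_B - n_A - n_B) / ((n_A+n_B)^2 * (n_A+n_B-1)) = 8232/2548 = 3.2308.
        SD[R] = 1.7974.
Step 4: Continuity-corrected z = (R - 0.5 - E[R]) / SD[R] = (9 - 0.5 - 8.0000) / 1.7974 = 0.2782.
Step 5: Two-sided p-value via normal approximation = 2*(1 - Phi(|z|)) = 0.780879.
Step 6: alpha = 0.1. fail to reject H0.

R = 9, z = 0.2782, p = 0.780879, fail to reject H0.


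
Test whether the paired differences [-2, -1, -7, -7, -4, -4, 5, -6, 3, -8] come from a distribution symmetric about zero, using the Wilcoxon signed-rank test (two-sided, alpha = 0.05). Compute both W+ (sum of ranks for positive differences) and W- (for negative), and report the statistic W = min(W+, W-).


Step 1: Drop any zero differences (none here) and take |d_i|.
|d| = [2, 1, 7, 7, 4, 4, 5, 6, 3, 8]
Step 2: Midrank |d_i| (ties get averaged ranks).
ranks: |2|->2, |1|->1, |7|->8.5, |7|->8.5, |4|->4.5, |4|->4.5, |5|->6, |6|->7, |3|->3, |8|->10
Step 3: Attach original signs; sum ranks with positive sign and with negative sign.
W+ = 6 + 3 = 9
W- = 2 + 1 + 8.5 + 8.5 + 4.5 + 4.5 + 7 + 10 = 46
(Check: W+ + W- = 55 should equal n(n+1)/2 = 55.)
Step 4: Test statistic W = min(W+, W-) = 9.
Step 5: Ties in |d|, so use the tie-corrected normal approximation.
        E[W] = n(n+1)/4 = 10*11/4 = 27.5.
        Tie groups: |d|=4 (t=2), |d|=7 (t=2); sum(t^3 - t) = 12.
        Var[W] = n(n+1)(2n+1)/24 - sum(t^3-t)/48 = 2310/24 - 12/48 = 96.
        z = (W - E[W]) / sqrt(Var[W]) = (9 - 27.5) / 9.7980 = -1.8881.
        Two-sided p = 2*Phi(z) = 0.059006.
Step 6: alpha = 0.05. fail to reject H0.

W+ = 9, W- = 46, W = min = 9, p = 0.059006, fail to reject H0.


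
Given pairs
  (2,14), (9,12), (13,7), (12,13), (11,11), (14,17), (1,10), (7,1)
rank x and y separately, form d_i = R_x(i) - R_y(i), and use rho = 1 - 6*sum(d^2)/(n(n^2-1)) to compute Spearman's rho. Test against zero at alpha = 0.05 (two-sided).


Step 1: Rank x and y separately (midranks; no ties here).
rank(x): 2->2, 9->4, 13->7, 12->6, 11->5, 14->8, 1->1, 7->3
rank(y): 14->7, 12->5, 7->2, 13->6, 11->4, 17->8, 10->3, 1->1
Step 2: d_i = R_x(i) - R_y(i); compute d_i^2.
  (2-7)^2=25, (4-5)^2=1, (7-2)^2=25, (6-6)^2=0, (5-4)^2=1, (8-8)^2=0, (1-3)^2=4, (3-1)^2=4
sum(d^2) = 60.
Step 3: rho = 1 - 6*60 / (8*(8^2 - 1)) = 1 - 360/504 = 0.285714.
Step 4: Under H0, t = rho * sqrt((n-2)/(1-rho^2)) = 0.7303 ~ t(6).
Step 5: Two-sided p-value from the t-distribution with 6 df = 0.492726.
Step 6: alpha = 0.05. fail to reject H0.

rho = 0.2857, p = 0.492726, fail to reject H0 at alpha = 0.05.


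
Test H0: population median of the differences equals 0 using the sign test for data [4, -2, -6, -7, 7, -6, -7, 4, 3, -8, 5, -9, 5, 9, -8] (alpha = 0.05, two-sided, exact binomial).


Step 1: Discard zero differences. Original n = 15; n_eff = number of nonzero differences = 15.
Nonzero differences (with sign): +4, -2, -6, -7, +7, -6, -7, +4, +3, -8, +5, -9, +5, +9, -8
Step 2: Count signs: positive = 7, negative = 8.
Step 3: Under H0: P(positive) = 0.5, so the number of positives S ~ Bin(15, 0.5).
Step 4: Two-sided exact p-value = sum of Bin(15,0.5) probabilities at or below the observed probability = 1.000000.
Step 5: alpha = 0.05. fail to reject H0.

n_eff = 15, pos = 7, neg = 8, p = 1.000000, fail to reject H0.


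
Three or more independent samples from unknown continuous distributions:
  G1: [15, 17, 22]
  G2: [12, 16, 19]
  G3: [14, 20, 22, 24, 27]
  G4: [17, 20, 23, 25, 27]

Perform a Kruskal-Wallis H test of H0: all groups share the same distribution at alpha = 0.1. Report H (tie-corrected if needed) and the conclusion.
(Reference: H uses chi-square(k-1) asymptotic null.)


Step 1: Combine all N = 16 observations and assign midranks.
sorted (value, group, rank): (12,G2,1), (14,G3,2), (15,G1,3), (16,G2,4), (17,G1,5.5), (17,G4,5.5), (19,G2,7), (20,G3,8.5), (20,G4,8.5), (22,G1,10.5), (22,G3,10.5), (23,G4,12), (24,G3,13), (25,G4,14), (27,G3,15.5), (27,G4,15.5)
Step 2: Sum ranks within each group.
R_1 = 19 (n_1 = 3)
R_2 = 12 (n_2 = 3)
R_3 = 49.5 (n_3 = 5)
R_4 = 55.5 (n_4 = 5)
Step 3: H = 12/(N(N+1)) * sum(R_i^2/n_i) - 3(N+1)
     = 12/(16*17) * (19^2/3 + 12^2/3 + 49.5^2/5 + 55.5^2/5) - 3*17
     = 0.044118 * 1274.43 - 51
     = 5.225000.
Step 4: Ties present; correction factor C = 1 - 24/(16^3 - 16) = 0.994118. Corrected H = 5.225000 / 0.994118 = 5.255917.
Step 5: Under H0, H ~ chi^2(3); p-value = 0.153989.
Step 6: alpha = 0.1. fail to reject H0.

H = 5.2559, df = 3, p = 0.153989, fail to reject H0.


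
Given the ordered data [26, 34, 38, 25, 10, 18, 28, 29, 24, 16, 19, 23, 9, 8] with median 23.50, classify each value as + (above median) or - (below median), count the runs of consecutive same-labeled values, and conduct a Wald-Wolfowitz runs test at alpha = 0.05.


Step 1: Compute median = 23.50; label A = above, B = below.
Labels in order: AAAABBAAABBBBB  (n_A = 7, n_B = 7)
Step 2: Count runs R = 4.
Step 3: Under H0 (random ordering), E[R] = 2*n_A*n_B/(n_A+n_B) + 1 = 2*7*7/14 + 1 = 8.0000.
        Var[R] = 2*n_A*n_B*(2*n_A*n_B - n_A - n_B) / ((n_A+n_B)^2 * (n_A+n_B-1)) = 8232/2548 = 3.2308.
        SD[R] = 1.7974.
Step 4: Continuity-corrected z = (R + 0.5 - E[R]) / SD[R] = (4 + 0.5 - 8.0000) / 1.7974 = -1.9472.
Step 5: Two-sided p-value via normal approximation = 2*(1 - Phi(|z|)) = 0.051508.
Step 6: alpha = 0.05. fail to reject H0.

R = 4, z = -1.9472, p = 0.051508, fail to reject H0.


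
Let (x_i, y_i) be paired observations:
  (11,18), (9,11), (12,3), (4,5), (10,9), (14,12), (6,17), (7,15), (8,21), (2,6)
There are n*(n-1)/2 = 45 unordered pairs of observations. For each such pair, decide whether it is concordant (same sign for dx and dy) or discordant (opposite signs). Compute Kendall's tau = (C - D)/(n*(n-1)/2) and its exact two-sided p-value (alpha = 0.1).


Step 1: Enumerate the 45 unordered pairs (i,j) with i<j and classify each by sign(x_j-x_i) * sign(y_j-y_i).
  (1,2):dx=-2,dy=-7->C; (1,3):dx=+1,dy=-15->D; (1,4):dx=-7,dy=-13->C; (1,5):dx=-1,dy=-9->C
  (1,6):dx=+3,dy=-6->D; (1,7):dx=-5,dy=-1->C; (1,8):dx=-4,dy=-3->C; (1,9):dx=-3,dy=+3->D
  (1,10):dx=-9,dy=-12->C; (2,3):dx=+3,dy=-8->D; (2,4):dx=-5,dy=-6->C; (2,5):dx=+1,dy=-2->D
  (2,6):dx=+5,dy=+1->C; (2,7):dx=-3,dy=+6->D; (2,8):dx=-2,dy=+4->D; (2,9):dx=-1,dy=+10->D
  (2,10):dx=-7,dy=-5->C; (3,4):dx=-8,dy=+2->D; (3,5):dx=-2,dy=+6->D; (3,6):dx=+2,dy=+9->C
  (3,7):dx=-6,dy=+14->D; (3,8):dx=-5,dy=+12->D; (3,9):dx=-4,dy=+18->D; (3,10):dx=-10,dy=+3->D
  (4,5):dx=+6,dy=+4->C; (4,6):dx=+10,dy=+7->C; (4,7):dx=+2,dy=+12->C; (4,8):dx=+3,dy=+10->C
  (4,9):dx=+4,dy=+16->C; (4,10):dx=-2,dy=+1->D; (5,6):dx=+4,dy=+3->C; (5,7):dx=-4,dy=+8->D
  (5,8):dx=-3,dy=+6->D; (5,9):dx=-2,dy=+12->D; (5,10):dx=-8,dy=-3->C; (6,7):dx=-8,dy=+5->D
  (6,8):dx=-7,dy=+3->D; (6,9):dx=-6,dy=+9->D; (6,10):dx=-12,dy=-6->C; (7,8):dx=+1,dy=-2->D
  (7,9):dx=+2,dy=+4->C; (7,10):dx=-4,dy=-11->C; (8,9):dx=+1,dy=+6->C; (8,10):dx=-5,dy=-9->C
  (9,10):dx=-6,dy=-15->C
Step 2: C = 23, D = 22, total pairs = 45.
Step 3: tau = (C - D)/(n(n-1)/2) = (23 - 22)/45 = 0.022222.
Step 4: Exact two-sided p-value (enumerate n! = 3628800 permutations of y under H0): p = 1.000000.
Step 5: alpha = 0.1. fail to reject H0.

tau_b = 0.0222 (C=23, D=22), p = 1.000000, fail to reject H0.


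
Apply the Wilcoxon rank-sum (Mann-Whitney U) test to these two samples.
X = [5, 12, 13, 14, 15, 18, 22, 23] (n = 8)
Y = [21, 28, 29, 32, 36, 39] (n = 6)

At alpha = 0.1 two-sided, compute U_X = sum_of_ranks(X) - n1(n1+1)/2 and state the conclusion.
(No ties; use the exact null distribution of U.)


Step 1: Combine and sort all 14 observations; assign midranks.
sorted (value, group): (5,X), (12,X), (13,X), (14,X), (15,X), (18,X), (21,Y), (22,X), (23,X), (28,Y), (29,Y), (32,Y), (36,Y), (39,Y)
ranks: 5->1, 12->2, 13->3, 14->4, 15->5, 18->6, 21->7, 22->8, 23->9, 28->10, 29->11, 32->12, 36->13, 39->14
Step 2: Rank sum for X: R1 = 1 + 2 + 3 + 4 + 5 + 6 + 8 + 9 = 38.
Step 3: U_X = R1 - n1(n1+1)/2 = 38 - 8*9/2 = 38 - 36 = 2.
       U_Y = n1*n2 - U_X = 48 - 2 = 46.
Step 4: No ties, so the exact null distribution of U (based on enumerating the C(14,8) = 3003 equally likely rank assignments) gives the two-sided p-value.
Step 5: p-value = 0.002664; compare to alpha = 0.1. reject H0.

U_X = 2, p = 0.002664, reject H0 at alpha = 0.1.


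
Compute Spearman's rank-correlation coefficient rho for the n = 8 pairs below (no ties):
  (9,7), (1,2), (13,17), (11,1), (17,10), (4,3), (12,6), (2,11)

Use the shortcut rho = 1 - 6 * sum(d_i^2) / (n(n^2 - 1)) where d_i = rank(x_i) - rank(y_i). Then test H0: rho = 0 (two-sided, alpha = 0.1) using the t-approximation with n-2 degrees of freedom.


Step 1: Rank x and y separately (midranks; no ties here).
rank(x): 9->4, 1->1, 13->7, 11->5, 17->8, 4->3, 12->6, 2->2
rank(y): 7->5, 2->2, 17->8, 1->1, 10->6, 3->3, 6->4, 11->7
Step 2: d_i = R_x(i) - R_y(i); compute d_i^2.
  (4-5)^2=1, (1-2)^2=1, (7-8)^2=1, (5-1)^2=16, (8-6)^2=4, (3-3)^2=0, (6-4)^2=4, (2-7)^2=25
sum(d^2) = 52.
Step 3: rho = 1 - 6*52 / (8*(8^2 - 1)) = 1 - 312/504 = 0.380952.
Step 4: Under H0, t = rho * sqrt((n-2)/(1-rho^2)) = 1.0092 ~ t(6).
Step 5: Two-sided p-value from the t-distribution with 6 df = 0.351813.
Step 6: alpha = 0.1. fail to reject H0.

rho = 0.3810, p = 0.351813, fail to reject H0 at alpha = 0.1.


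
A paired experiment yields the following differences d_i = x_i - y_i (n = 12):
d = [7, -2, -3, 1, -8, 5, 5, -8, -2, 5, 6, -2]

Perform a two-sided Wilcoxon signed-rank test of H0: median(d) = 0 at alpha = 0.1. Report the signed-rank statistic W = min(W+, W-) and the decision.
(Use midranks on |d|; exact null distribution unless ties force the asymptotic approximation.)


Step 1: Drop any zero differences (none here) and take |d_i|.
|d| = [7, 2, 3, 1, 8, 5, 5, 8, 2, 5, 6, 2]
Step 2: Midrank |d_i| (ties get averaged ranks).
ranks: |7|->10, |2|->3, |3|->5, |1|->1, |8|->11.5, |5|->7, |5|->7, |8|->11.5, |2|->3, |5|->7, |6|->9, |2|->3
Step 3: Attach original signs; sum ranks with positive sign and with negative sign.
W+ = 10 + 1 + 7 + 7 + 7 + 9 = 41
W- = 3 + 5 + 11.5 + 11.5 + 3 + 3 = 37
(Check: W+ + W- = 78 should equal n(n+1)/2 = 78.)
Step 4: Test statistic W = min(W+, W-) = 37.
Step 5: Ties in |d|, so use the tie-corrected normal approximation.
        E[W] = n(n+1)/4 = 12*13/4 = 39.
        Tie groups: |d|=2 (t=3), |d|=5 (t=3), |d|=8 (t=2); sum(t^3 - t) = 54.
        Var[W] = n(n+1)(2n+1)/24 - sum(t^3-t)/48 = 3900/24 - 54/48 = 161.375.
        z = (W - E[W]) / sqrt(Var[W]) = (37 - 39) / 12.7033 = -0.1574.
        Two-sided p = 2*Phi(z) = 0.874899.
Step 6: alpha = 0.1. fail to reject H0.

W+ = 41, W- = 37, W = min = 37, p = 0.874899, fail to reject H0.


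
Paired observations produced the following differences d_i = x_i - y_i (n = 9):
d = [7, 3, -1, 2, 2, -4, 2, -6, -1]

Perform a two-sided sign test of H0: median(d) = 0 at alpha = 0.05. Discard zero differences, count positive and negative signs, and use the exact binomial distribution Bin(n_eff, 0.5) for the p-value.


Step 1: Discard zero differences. Original n = 9; n_eff = number of nonzero differences = 9.
Nonzero differences (with sign): +7, +3, -1, +2, +2, -4, +2, -6, -1
Step 2: Count signs: positive = 5, negative = 4.
Step 3: Under H0: P(positive) = 0.5, so the number of positives S ~ Bin(9, 0.5).
Step 4: Two-sided exact p-value = sum of Bin(9,0.5) probabilities at or below the observed probability = 1.000000.
Step 5: alpha = 0.05. fail to reject H0.

n_eff = 9, pos = 5, neg = 4, p = 1.000000, fail to reject H0.


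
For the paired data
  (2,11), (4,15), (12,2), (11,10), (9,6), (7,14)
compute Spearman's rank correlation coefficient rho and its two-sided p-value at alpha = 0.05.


Step 1: Rank x and y separately (midranks; no ties here).
rank(x): 2->1, 4->2, 12->6, 11->5, 9->4, 7->3
rank(y): 11->4, 15->6, 2->1, 10->3, 6->2, 14->5
Step 2: d_i = R_x(i) - R_y(i); compute d_i^2.
  (1-4)^2=9, (2-6)^2=16, (6-1)^2=25, (5-3)^2=4, (4-2)^2=4, (3-5)^2=4
sum(d^2) = 62.
Step 3: rho = 1 - 6*62 / (6*(6^2 - 1)) = 1 - 372/210 = -0.771429.
Step 4: Under H0, t = rho * sqrt((n-2)/(1-rho^2)) = -2.4247 ~ t(4).
Step 5: Two-sided p-value from the t-distribution with 4 df = 0.072397.
Step 6: alpha = 0.05. fail to reject H0.

rho = -0.7714, p = 0.072397, fail to reject H0 at alpha = 0.05.


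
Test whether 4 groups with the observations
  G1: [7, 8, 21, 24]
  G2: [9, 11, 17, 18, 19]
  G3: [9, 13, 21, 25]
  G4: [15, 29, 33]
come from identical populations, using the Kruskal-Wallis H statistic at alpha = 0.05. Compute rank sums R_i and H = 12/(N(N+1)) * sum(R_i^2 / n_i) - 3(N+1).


Step 1: Combine all N = 16 observations and assign midranks.
sorted (value, group, rank): (7,G1,1), (8,G1,2), (9,G2,3.5), (9,G3,3.5), (11,G2,5), (13,G3,6), (15,G4,7), (17,G2,8), (18,G2,9), (19,G2,10), (21,G1,11.5), (21,G3,11.5), (24,G1,13), (25,G3,14), (29,G4,15), (33,G4,16)
Step 2: Sum ranks within each group.
R_1 = 27.5 (n_1 = 4)
R_2 = 35.5 (n_2 = 5)
R_3 = 35 (n_3 = 4)
R_4 = 38 (n_4 = 3)
Step 3: H = 12/(N(N+1)) * sum(R_i^2/n_i) - 3(N+1)
     = 12/(16*17) * (27.5^2/4 + 35.5^2/5 + 35^2/4 + 38^2/3) - 3*17
     = 0.044118 * 1228.7 - 51
     = 3.207169.
Step 4: Ties present; correction factor C = 1 - 12/(16^3 - 16) = 0.997059. Corrected H = 3.207169 / 0.997059 = 3.216630.
Step 5: Under H0, H ~ chi^2(3); p-value = 0.359416.
Step 6: alpha = 0.05. fail to reject H0.

H = 3.2166, df = 3, p = 0.359416, fail to reject H0.


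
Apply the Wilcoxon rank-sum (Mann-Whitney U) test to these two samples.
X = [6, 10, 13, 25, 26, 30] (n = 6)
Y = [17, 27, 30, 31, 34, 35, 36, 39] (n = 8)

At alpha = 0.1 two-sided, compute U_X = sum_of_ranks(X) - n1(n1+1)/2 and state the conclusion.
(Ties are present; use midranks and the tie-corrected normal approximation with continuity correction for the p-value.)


Step 1: Combine and sort all 14 observations; assign midranks.
sorted (value, group): (6,X), (10,X), (13,X), (17,Y), (25,X), (26,X), (27,Y), (30,X), (30,Y), (31,Y), (34,Y), (35,Y), (36,Y), (39,Y)
ranks: 6->1, 10->2, 13->3, 17->4, 25->5, 26->6, 27->7, 30->8.5, 30->8.5, 31->10, 34->11, 35->12, 36->13, 39->14
Step 2: Rank sum for X: R1 = 1 + 2 + 3 + 5 + 6 + 8.5 = 25.5.
Step 3: U_X = R1 - n1(n1+1)/2 = 25.5 - 6*7/2 = 25.5 - 21 = 4.5.
       U_Y = n1*n2 - U_X = 48 - 4.5 = 43.5.
Step 4: Ties are present, so use the tie-corrected normal approximation (with continuity correction) for the p-value.
Step 5: p-value = 0.014065; compare to alpha = 0.1. reject H0.

U_X = 4.5, p = 0.014065, reject H0 at alpha = 0.1.


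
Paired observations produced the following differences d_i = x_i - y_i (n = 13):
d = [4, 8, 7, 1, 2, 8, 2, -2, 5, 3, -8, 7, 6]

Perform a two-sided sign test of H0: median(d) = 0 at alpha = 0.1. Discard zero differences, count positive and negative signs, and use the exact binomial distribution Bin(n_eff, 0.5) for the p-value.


Step 1: Discard zero differences. Original n = 13; n_eff = number of nonzero differences = 13.
Nonzero differences (with sign): +4, +8, +7, +1, +2, +8, +2, -2, +5, +3, -8, +7, +6
Step 2: Count signs: positive = 11, negative = 2.
Step 3: Under H0: P(positive) = 0.5, so the number of positives S ~ Bin(13, 0.5).
Step 4: Two-sided exact p-value = sum of Bin(13,0.5) probabilities at or below the observed probability = 0.022461.
Step 5: alpha = 0.1. reject H0.

n_eff = 13, pos = 11, neg = 2, p = 0.022461, reject H0.


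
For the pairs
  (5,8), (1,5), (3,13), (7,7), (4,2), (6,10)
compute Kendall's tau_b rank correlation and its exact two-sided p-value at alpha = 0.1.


Step 1: Enumerate the 15 unordered pairs (i,j) with i<j and classify each by sign(x_j-x_i) * sign(y_j-y_i).
  (1,2):dx=-4,dy=-3->C; (1,3):dx=-2,dy=+5->D; (1,4):dx=+2,dy=-1->D; (1,5):dx=-1,dy=-6->C
  (1,6):dx=+1,dy=+2->C; (2,3):dx=+2,dy=+8->C; (2,4):dx=+6,dy=+2->C; (2,5):dx=+3,dy=-3->D
  (2,6):dx=+5,dy=+5->C; (3,4):dx=+4,dy=-6->D; (3,5):dx=+1,dy=-11->D; (3,6):dx=+3,dy=-3->D
  (4,5):dx=-3,dy=-5->C; (4,6):dx=-1,dy=+3->D; (5,6):dx=+2,dy=+8->C
Step 2: C = 8, D = 7, total pairs = 15.
Step 3: tau = (C - D)/(n(n-1)/2) = (8 - 7)/15 = 0.066667.
Step 4: Exact two-sided p-value (enumerate n! = 720 permutations of y under H0): p = 1.000000.
Step 5: alpha = 0.1. fail to reject H0.

tau_b = 0.0667 (C=8, D=7), p = 1.000000, fail to reject H0.


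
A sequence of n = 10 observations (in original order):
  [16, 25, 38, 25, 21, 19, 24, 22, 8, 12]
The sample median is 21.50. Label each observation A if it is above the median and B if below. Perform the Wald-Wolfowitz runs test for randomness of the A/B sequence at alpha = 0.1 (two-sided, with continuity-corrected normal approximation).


Step 1: Compute median = 21.50; label A = above, B = below.
Labels in order: BAAABBAABB  (n_A = 5, n_B = 5)
Step 2: Count runs R = 5.
Step 3: Under H0 (random ordering), E[R] = 2*n_A*n_B/(n_A+n_B) + 1 = 2*5*5/10 + 1 = 6.0000.
        Var[R] = 2*n_A*n_B*(2*n_A*n_B - n_A - n_B) / ((n_A+n_B)^2 * (n_A+n_B-1)) = 2000/900 = 2.2222.
        SD[R] = 1.4907.
Step 4: Continuity-corrected z = (R + 0.5 - E[R]) / SD[R] = (5 + 0.5 - 6.0000) / 1.4907 = -0.3354.
Step 5: Two-sided p-value via normal approximation = 2*(1 - Phi(|z|)) = 0.737316.
Step 6: alpha = 0.1. fail to reject H0.

R = 5, z = -0.3354, p = 0.737316, fail to reject H0.


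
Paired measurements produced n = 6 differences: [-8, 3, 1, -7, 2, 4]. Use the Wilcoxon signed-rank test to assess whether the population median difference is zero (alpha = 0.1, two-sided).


Step 1: Drop any zero differences (none here) and take |d_i|.
|d| = [8, 3, 1, 7, 2, 4]
Step 2: Midrank |d_i| (ties get averaged ranks).
ranks: |8|->6, |3|->3, |1|->1, |7|->5, |2|->2, |4|->4
Step 3: Attach original signs; sum ranks with positive sign and with negative sign.
W+ = 3 + 1 + 2 + 4 = 10
W- = 6 + 5 = 11
(Check: W+ + W- = 21 should equal n(n+1)/2 = 21.)
Step 4: Test statistic W = min(W+, W-) = 10.
Step 5: No ties, so the exact null distribution over the 2^6 = 64 sign assignments gives the two-sided p-value = 1.000000.
Step 6: alpha = 0.1. fail to reject H0.

W+ = 10, W- = 11, W = min = 10, p = 1.000000, fail to reject H0.


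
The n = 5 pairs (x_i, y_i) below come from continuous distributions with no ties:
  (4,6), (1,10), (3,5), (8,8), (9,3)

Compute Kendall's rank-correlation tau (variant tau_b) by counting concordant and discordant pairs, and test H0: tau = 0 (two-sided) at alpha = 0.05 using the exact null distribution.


Step 1: Enumerate the 10 unordered pairs (i,j) with i<j and classify each by sign(x_j-x_i) * sign(y_j-y_i).
  (1,2):dx=-3,dy=+4->D; (1,3):dx=-1,dy=-1->C; (1,4):dx=+4,dy=+2->C; (1,5):dx=+5,dy=-3->D
  (2,3):dx=+2,dy=-5->D; (2,4):dx=+7,dy=-2->D; (2,5):dx=+8,dy=-7->D; (3,4):dx=+5,dy=+3->C
  (3,5):dx=+6,dy=-2->D; (4,5):dx=+1,dy=-5->D
Step 2: C = 3, D = 7, total pairs = 10.
Step 3: tau = (C - D)/(n(n-1)/2) = (3 - 7)/10 = -0.400000.
Step 4: Exact two-sided p-value (enumerate n! = 120 permutations of y under H0): p = 0.483333.
Step 5: alpha = 0.05. fail to reject H0.

tau_b = -0.4000 (C=3, D=7), p = 0.483333, fail to reject H0.


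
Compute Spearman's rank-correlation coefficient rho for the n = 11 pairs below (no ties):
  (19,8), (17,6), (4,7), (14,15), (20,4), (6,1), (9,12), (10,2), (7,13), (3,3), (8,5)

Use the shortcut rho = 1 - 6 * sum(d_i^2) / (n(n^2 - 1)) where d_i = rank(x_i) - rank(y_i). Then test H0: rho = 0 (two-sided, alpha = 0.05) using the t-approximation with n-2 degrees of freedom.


Step 1: Rank x and y separately (midranks; no ties here).
rank(x): 19->10, 17->9, 4->2, 14->8, 20->11, 6->3, 9->6, 10->7, 7->4, 3->1, 8->5
rank(y): 8->8, 6->6, 7->7, 15->11, 4->4, 1->1, 12->9, 2->2, 13->10, 3->3, 5->5
Step 2: d_i = R_x(i) - R_y(i); compute d_i^2.
  (10-8)^2=4, (9-6)^2=9, (2-7)^2=25, (8-11)^2=9, (11-4)^2=49, (3-1)^2=4, (6-9)^2=9, (7-2)^2=25, (4-10)^2=36, (1-3)^2=4, (5-5)^2=0
sum(d^2) = 174.
Step 3: rho = 1 - 6*174 / (11*(11^2 - 1)) = 1 - 1044/1320 = 0.209091.
Step 4: Under H0, t = rho * sqrt((n-2)/(1-rho^2)) = 0.6415 ~ t(9).
Step 5: Two-sided p-value from the t-distribution with 9 df = 0.537221.
Step 6: alpha = 0.05. fail to reject H0.

rho = 0.2091, p = 0.537221, fail to reject H0 at alpha = 0.05.


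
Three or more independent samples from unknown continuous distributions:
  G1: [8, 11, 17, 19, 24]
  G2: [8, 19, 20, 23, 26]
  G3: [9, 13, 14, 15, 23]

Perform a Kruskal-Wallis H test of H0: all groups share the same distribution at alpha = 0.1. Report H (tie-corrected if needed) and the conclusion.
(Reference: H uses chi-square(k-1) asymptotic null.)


Step 1: Combine all N = 15 observations and assign midranks.
sorted (value, group, rank): (8,G1,1.5), (8,G2,1.5), (9,G3,3), (11,G1,4), (13,G3,5), (14,G3,6), (15,G3,7), (17,G1,8), (19,G1,9.5), (19,G2,9.5), (20,G2,11), (23,G2,12.5), (23,G3,12.5), (24,G1,14), (26,G2,15)
Step 2: Sum ranks within each group.
R_1 = 37 (n_1 = 5)
R_2 = 49.5 (n_2 = 5)
R_3 = 33.5 (n_3 = 5)
Step 3: H = 12/(N(N+1)) * sum(R_i^2/n_i) - 3(N+1)
     = 12/(15*16) * (37^2/5 + 49.5^2/5 + 33.5^2/5) - 3*16
     = 0.050000 * 988.3 - 48
     = 1.415000.
Step 4: Ties present; correction factor C = 1 - 18/(15^3 - 15) = 0.994643. Corrected H = 1.415000 / 0.994643 = 1.422621.
Step 5: Under H0, H ~ chi^2(2); p-value = 0.491000.
Step 6: alpha = 0.1. fail to reject H0.

H = 1.4226, df = 2, p = 0.491000, fail to reject H0.


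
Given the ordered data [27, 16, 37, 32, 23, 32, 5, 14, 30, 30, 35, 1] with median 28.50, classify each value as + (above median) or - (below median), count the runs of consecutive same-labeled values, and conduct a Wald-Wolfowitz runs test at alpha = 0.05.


Step 1: Compute median = 28.50; label A = above, B = below.
Labels in order: BBAABABBAAAB  (n_A = 6, n_B = 6)
Step 2: Count runs R = 7.
Step 3: Under H0 (random ordering), E[R] = 2*n_A*n_B/(n_A+n_B) + 1 = 2*6*6/12 + 1 = 7.0000.
        Var[R] = 2*n_A*n_B*(2*n_A*n_B - n_A - n_B) / ((n_A+n_B)^2 * (n_A+n_B-1)) = 4320/1584 = 2.7273.
        SD[R] = 1.6514.
Step 4: R = E[R], so z = 0 with no continuity correction.
Step 5: Two-sided p-value via normal approximation = 2*(1 - Phi(|z|)) = 1.000000.
Step 6: alpha = 0.05. fail to reject H0.

R = 7, z = 0.0000, p = 1.000000, fail to reject H0.


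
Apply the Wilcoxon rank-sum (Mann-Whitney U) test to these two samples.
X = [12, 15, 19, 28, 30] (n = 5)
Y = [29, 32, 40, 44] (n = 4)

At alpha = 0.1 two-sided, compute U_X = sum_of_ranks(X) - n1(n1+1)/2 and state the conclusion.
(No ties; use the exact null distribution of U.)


Step 1: Combine and sort all 9 observations; assign midranks.
sorted (value, group): (12,X), (15,X), (19,X), (28,X), (29,Y), (30,X), (32,Y), (40,Y), (44,Y)
ranks: 12->1, 15->2, 19->3, 28->4, 29->5, 30->6, 32->7, 40->8, 44->9
Step 2: Rank sum for X: R1 = 1 + 2 + 3 + 4 + 6 = 16.
Step 3: U_X = R1 - n1(n1+1)/2 = 16 - 5*6/2 = 16 - 15 = 1.
       U_Y = n1*n2 - U_X = 20 - 1 = 19.
Step 4: No ties, so the exact null distribution of U (based on enumerating the C(9,5) = 126 equally likely rank assignments) gives the two-sided p-value.
Step 5: p-value = 0.031746; compare to alpha = 0.1. reject H0.

U_X = 1, p = 0.031746, reject H0 at alpha = 0.1.


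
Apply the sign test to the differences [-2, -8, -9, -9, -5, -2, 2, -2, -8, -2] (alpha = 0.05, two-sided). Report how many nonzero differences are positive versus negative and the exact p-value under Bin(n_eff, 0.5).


Step 1: Discard zero differences. Original n = 10; n_eff = number of nonzero differences = 10.
Nonzero differences (with sign): -2, -8, -9, -9, -5, -2, +2, -2, -8, -2
Step 2: Count signs: positive = 1, negative = 9.
Step 3: Under H0: P(positive) = 0.5, so the number of positives S ~ Bin(10, 0.5).
Step 4: Two-sided exact p-value = sum of Bin(10,0.5) probabilities at or below the observed probability = 0.021484.
Step 5: alpha = 0.05. reject H0.

n_eff = 10, pos = 1, neg = 9, p = 0.021484, reject H0.


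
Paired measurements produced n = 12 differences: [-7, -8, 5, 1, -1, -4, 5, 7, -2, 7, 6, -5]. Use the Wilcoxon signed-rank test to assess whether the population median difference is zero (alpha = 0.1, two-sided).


Step 1: Drop any zero differences (none here) and take |d_i|.
|d| = [7, 8, 5, 1, 1, 4, 5, 7, 2, 7, 6, 5]
Step 2: Midrank |d_i| (ties get averaged ranks).
ranks: |7|->10, |8|->12, |5|->6, |1|->1.5, |1|->1.5, |4|->4, |5|->6, |7|->10, |2|->3, |7|->10, |6|->8, |5|->6
Step 3: Attach original signs; sum ranks with positive sign and with negative sign.
W+ = 6 + 1.5 + 6 + 10 + 10 + 8 = 41.5
W- = 10 + 12 + 1.5 + 4 + 3 + 6 = 36.5
(Check: W+ + W- = 78 should equal n(n+1)/2 = 78.)
Step 4: Test statistic W = min(W+, W-) = 36.5.
Step 5: Ties in |d|, so use the tie-corrected normal approximation.
        E[W] = n(n+1)/4 = 12*13/4 = 39.
        Tie groups: |d|=1 (t=2), |d|=5 (t=3), |d|=7 (t=3); sum(t^3 - t) = 54.
        Var[W] = n(n+1)(2n+1)/24 - sum(t^3-t)/48 = 3900/24 - 54/48 = 161.375.
        z = (W - E[W]) / sqrt(Var[W]) = (36.5 - 39) / 12.7033 = -0.1968.
        Two-sided p = 2*Phi(z) = 0.843985.
Step 6: alpha = 0.1. fail to reject H0.

W+ = 41.5, W- = 36.5, W = min = 36.5, p = 0.843985, fail to reject H0.


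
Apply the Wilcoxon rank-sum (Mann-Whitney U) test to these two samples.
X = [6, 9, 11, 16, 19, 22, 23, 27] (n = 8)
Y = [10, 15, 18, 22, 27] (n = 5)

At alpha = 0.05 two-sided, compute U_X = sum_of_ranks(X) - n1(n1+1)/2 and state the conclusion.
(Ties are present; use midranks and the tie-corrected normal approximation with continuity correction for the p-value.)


Step 1: Combine and sort all 13 observations; assign midranks.
sorted (value, group): (6,X), (9,X), (10,Y), (11,X), (15,Y), (16,X), (18,Y), (19,X), (22,X), (22,Y), (23,X), (27,X), (27,Y)
ranks: 6->1, 9->2, 10->3, 11->4, 15->5, 16->6, 18->7, 19->8, 22->9.5, 22->9.5, 23->11, 27->12.5, 27->12.5
Step 2: Rank sum for X: R1 = 1 + 2 + 4 + 6 + 8 + 9.5 + 11 + 12.5 = 54.
Step 3: U_X = R1 - n1(n1+1)/2 = 54 - 8*9/2 = 54 - 36 = 18.
       U_Y = n1*n2 - U_X = 40 - 18 = 22.
Step 4: Ties are present, so use the tie-corrected normal approximation (with continuity correction) for the p-value.
Step 5: p-value = 0.825728; compare to alpha = 0.05. fail to reject H0.

U_X = 18, p = 0.825728, fail to reject H0 at alpha = 0.05.


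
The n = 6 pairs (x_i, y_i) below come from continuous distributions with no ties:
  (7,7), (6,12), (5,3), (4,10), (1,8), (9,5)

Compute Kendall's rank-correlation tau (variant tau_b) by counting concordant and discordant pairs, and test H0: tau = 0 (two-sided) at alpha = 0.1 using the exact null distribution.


Step 1: Enumerate the 15 unordered pairs (i,j) with i<j and classify each by sign(x_j-x_i) * sign(y_j-y_i).
  (1,2):dx=-1,dy=+5->D; (1,3):dx=-2,dy=-4->C; (1,4):dx=-3,dy=+3->D; (1,5):dx=-6,dy=+1->D
  (1,6):dx=+2,dy=-2->D; (2,3):dx=-1,dy=-9->C; (2,4):dx=-2,dy=-2->C; (2,5):dx=-5,dy=-4->C
  (2,6):dx=+3,dy=-7->D; (3,4):dx=-1,dy=+7->D; (3,5):dx=-4,dy=+5->D; (3,6):dx=+4,dy=+2->C
  (4,5):dx=-3,dy=-2->C; (4,6):dx=+5,dy=-5->D; (5,6):dx=+8,dy=-3->D
Step 2: C = 6, D = 9, total pairs = 15.
Step 3: tau = (C - D)/(n(n-1)/2) = (6 - 9)/15 = -0.200000.
Step 4: Exact two-sided p-value (enumerate n! = 720 permutations of y under H0): p = 0.719444.
Step 5: alpha = 0.1. fail to reject H0.

tau_b = -0.2000 (C=6, D=9), p = 0.719444, fail to reject H0.


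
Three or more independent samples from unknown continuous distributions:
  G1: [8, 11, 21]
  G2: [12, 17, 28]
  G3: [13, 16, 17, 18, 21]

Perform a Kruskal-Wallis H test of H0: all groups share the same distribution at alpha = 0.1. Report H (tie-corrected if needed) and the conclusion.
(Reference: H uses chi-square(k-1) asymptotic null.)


Step 1: Combine all N = 11 observations and assign midranks.
sorted (value, group, rank): (8,G1,1), (11,G1,2), (12,G2,3), (13,G3,4), (16,G3,5), (17,G2,6.5), (17,G3,6.5), (18,G3,8), (21,G1,9.5), (21,G3,9.5), (28,G2,11)
Step 2: Sum ranks within each group.
R_1 = 12.5 (n_1 = 3)
R_2 = 20.5 (n_2 = 3)
R_3 = 33 (n_3 = 5)
Step 3: H = 12/(N(N+1)) * sum(R_i^2/n_i) - 3(N+1)
     = 12/(11*12) * (12.5^2/3 + 20.5^2/3 + 33^2/5) - 3*12
     = 0.090909 * 409.967 - 36
     = 1.269697.
Step 4: Ties present; correction factor C = 1 - 12/(11^3 - 11) = 0.990909. Corrected H = 1.269697 / 0.990909 = 1.281346.
Step 5: Under H0, H ~ chi^2(2); p-value = 0.526938.
Step 6: alpha = 0.1. fail to reject H0.

H = 1.2813, df = 2, p = 0.526938, fail to reject H0.


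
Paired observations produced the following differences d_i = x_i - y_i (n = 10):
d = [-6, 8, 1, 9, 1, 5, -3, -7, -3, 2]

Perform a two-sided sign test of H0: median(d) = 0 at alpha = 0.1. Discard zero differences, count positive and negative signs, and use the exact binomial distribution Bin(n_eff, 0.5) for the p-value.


Step 1: Discard zero differences. Original n = 10; n_eff = number of nonzero differences = 10.
Nonzero differences (with sign): -6, +8, +1, +9, +1, +5, -3, -7, -3, +2
Step 2: Count signs: positive = 6, negative = 4.
Step 3: Under H0: P(positive) = 0.5, so the number of positives S ~ Bin(10, 0.5).
Step 4: Two-sided exact p-value = sum of Bin(10,0.5) probabilities at or below the observed probability = 0.753906.
Step 5: alpha = 0.1. fail to reject H0.

n_eff = 10, pos = 6, neg = 4, p = 0.753906, fail to reject H0.


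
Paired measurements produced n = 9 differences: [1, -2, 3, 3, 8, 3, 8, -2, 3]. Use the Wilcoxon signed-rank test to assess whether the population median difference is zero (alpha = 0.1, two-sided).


Step 1: Drop any zero differences (none here) and take |d_i|.
|d| = [1, 2, 3, 3, 8, 3, 8, 2, 3]
Step 2: Midrank |d_i| (ties get averaged ranks).
ranks: |1|->1, |2|->2.5, |3|->5.5, |3|->5.5, |8|->8.5, |3|->5.5, |8|->8.5, |2|->2.5, |3|->5.5
Step 3: Attach original signs; sum ranks with positive sign and with negative sign.
W+ = 1 + 5.5 + 5.5 + 8.5 + 5.5 + 8.5 + 5.5 = 40
W- = 2.5 + 2.5 = 5
(Check: W+ + W- = 45 should equal n(n+1)/2 = 45.)
Step 4: Test statistic W = min(W+, W-) = 5.
Step 5: Ties in |d|, so use the tie-corrected normal approximation.
        E[W] = n(n+1)/4 = 9*10/4 = 22.5.
        Tie groups: |d|=2 (t=2), |d|=3 (t=4), |d|=8 (t=2); sum(t^3 - t) = 72.
        Var[W] = n(n+1)(2n+1)/24 - sum(t^3-t)/48 = 1710/24 - 72/48 = 69.75.
        z = (W - E[W]) / sqrt(Var[W]) = (5 - 22.5) / 8.3516 = -2.0954.
        Two-sided p = 2*Phi(z) = 0.036136.
Step 6: alpha = 0.1. reject H0.

W+ = 40, W- = 5, W = min = 5, p = 0.036136, reject H0.


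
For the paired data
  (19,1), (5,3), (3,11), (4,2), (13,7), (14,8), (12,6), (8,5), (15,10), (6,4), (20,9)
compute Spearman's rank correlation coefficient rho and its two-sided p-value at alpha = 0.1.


Step 1: Rank x and y separately (midranks; no ties here).
rank(x): 19->10, 5->3, 3->1, 4->2, 13->7, 14->8, 12->6, 8->5, 15->9, 6->4, 20->11
rank(y): 1->1, 3->3, 11->11, 2->2, 7->7, 8->8, 6->6, 5->5, 10->10, 4->4, 9->9
Step 2: d_i = R_x(i) - R_y(i); compute d_i^2.
  (10-1)^2=81, (3-3)^2=0, (1-11)^2=100, (2-2)^2=0, (7-7)^2=0, (8-8)^2=0, (6-6)^2=0, (5-5)^2=0, (9-10)^2=1, (4-4)^2=0, (11-9)^2=4
sum(d^2) = 186.
Step 3: rho = 1 - 6*186 / (11*(11^2 - 1)) = 1 - 1116/1320 = 0.154545.
Step 4: Under H0, t = rho * sqrt((n-2)/(1-rho^2)) = 0.4693 ~ t(9).
Step 5: Two-sided p-value from the t-distribution with 9 df = 0.650034.
Step 6: alpha = 0.1. fail to reject H0.

rho = 0.1545, p = 0.650034, fail to reject H0 at alpha = 0.1.
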